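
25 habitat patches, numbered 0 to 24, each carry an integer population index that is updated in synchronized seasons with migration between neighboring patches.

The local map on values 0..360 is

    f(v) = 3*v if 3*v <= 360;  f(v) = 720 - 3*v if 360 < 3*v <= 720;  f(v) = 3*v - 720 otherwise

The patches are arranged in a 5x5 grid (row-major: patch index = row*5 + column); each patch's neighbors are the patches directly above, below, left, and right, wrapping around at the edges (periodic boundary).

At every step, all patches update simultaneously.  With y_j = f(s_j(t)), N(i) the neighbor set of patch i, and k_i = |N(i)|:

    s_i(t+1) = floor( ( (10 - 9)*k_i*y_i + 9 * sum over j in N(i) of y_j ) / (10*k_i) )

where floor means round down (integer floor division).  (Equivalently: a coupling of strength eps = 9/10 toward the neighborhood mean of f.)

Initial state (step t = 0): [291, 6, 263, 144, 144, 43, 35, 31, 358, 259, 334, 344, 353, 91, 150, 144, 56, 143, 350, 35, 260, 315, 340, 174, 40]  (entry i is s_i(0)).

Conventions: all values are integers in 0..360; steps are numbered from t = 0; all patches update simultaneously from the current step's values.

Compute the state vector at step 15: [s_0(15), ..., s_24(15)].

Simulating step by step:
t=0: [291, 6, 263, 144, 144, 43, 35, 31, 358, 259, 334, 344, 353, 91, 150, 144, 56, 143, 350, 35, 260, 315, 340, 174, 40]
t=1: [126, 126, 164, 233, 167, 147, 134, 204, 195, 239, 252, 232, 251, 318, 188, 167, 267, 284, 228, 237, 182, 145, 206, 253, 158]
t=2: [262, 298, 151, 141, 159, 185, 201, 171, 95, 177, 156, 107, 115, 104, 79, 89, 156, 69, 96, 148, 263, 185, 164, 95, 123]
t=3: [153, 155, 230, 272, 227, 156, 206, 248, 254, 228, 247, 249, 270, 291, 255, 217, 241, 271, 271, 284, 197, 179, 230, 290, 231]
t=4: [177, 155, 94, 68, 98, 119, 135, 61, 73, 88, 90, 51, 75, 76, 81, 71, 84, 57, 128, 65, 134, 112, 105, 70, 103]
t=5: [294, 277, 243, 246, 246, 269, 244, 252, 219, 276, 244, 254, 187, 252, 239, 254, 221, 270, 214, 267, 267, 290, 256, 282, 259]
t=6: [83, 86, 48, 50, 79, 74, 63, 58, 50, 49, 40, 58, 61, 71, 53, 56, 78, 85, 82, 48, 100, 81, 89, 57, 74]
t=7: [253, 211, 205, 172, 196, 180, 205, 167, 168, 187, 174, 180, 201, 187, 156, 196, 212, 234, 200, 193, 228, 262, 209, 216, 213]
t=8: [101, 79, 146, 138, 121, 130, 160, 144, 188, 191, 187, 131, 141, 174, 173, 116, 97, 94, 99, 145, 75, 74, 68, 119, 93]
t=9: [288, 259, 261, 289, 268, 224, 289, 248, 226, 249, 287, 254, 276, 233, 197, 250, 294, 273, 282, 281, 281, 237, 277, 280, 303]
t=10: [84, 87, 82, 84, 122, 108, 53, 83, 53, 70, 70, 129, 52, 93, 83, 126, 56, 123, 94, 118, 96, 102, 76, 140, 120]
t=11: [301, 242, 247, 263, 277, 219, 278, 186, 238, 265, 301, 189, 288, 218, 261, 263, 316, 222, 317, 312, 312, 243, 293, 282, 327]
t=12: [107, 74, 91, 66, 143, 131, 97, 80, 84, 62, 96, 165, 112, 106, 127, 196, 86, 176, 127, 162, 139, 137, 63, 174, 176]
t=13: [289, 290, 218, 247, 230, 277, 257, 283, 237, 290, 258, 286, 252, 316, 264, 256, 218, 271, 245, 248, 244, 249, 237, 226, 250]
t=14: [82, 80, 76, 35, 81, 101, 123, 49, 119, 64, 88, 60, 135, 52, 109, 39, 75, 37, 88, 39, 57, 56, 52, 21, 27]
t=15: [239, 247, 168, 210, 164, 267, 230, 296, 170, 295, 234, 277, 165, 299, 196, 186, 152, 227, 126, 189, 154, 195, 143, 142, 141]

Answer: [239, 247, 168, 210, 164, 267, 230, 296, 170, 295, 234, 277, 165, 299, 196, 186, 152, 227, 126, 189, 154, 195, 143, 142, 141]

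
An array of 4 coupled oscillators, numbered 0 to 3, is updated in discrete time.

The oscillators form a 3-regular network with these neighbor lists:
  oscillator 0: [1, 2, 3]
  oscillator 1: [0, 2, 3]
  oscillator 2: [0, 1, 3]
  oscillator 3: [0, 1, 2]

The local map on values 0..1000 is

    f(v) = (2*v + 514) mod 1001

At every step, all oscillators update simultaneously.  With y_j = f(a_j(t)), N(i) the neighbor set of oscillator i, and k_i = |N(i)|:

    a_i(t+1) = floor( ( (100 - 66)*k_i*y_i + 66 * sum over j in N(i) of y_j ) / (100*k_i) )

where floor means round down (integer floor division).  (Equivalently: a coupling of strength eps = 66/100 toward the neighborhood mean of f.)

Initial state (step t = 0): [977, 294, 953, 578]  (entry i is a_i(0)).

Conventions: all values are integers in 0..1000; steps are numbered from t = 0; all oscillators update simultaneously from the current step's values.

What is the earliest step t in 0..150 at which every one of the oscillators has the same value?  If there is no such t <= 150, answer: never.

Answer: 5
Key observation: Synchronization is absorbing here: once all oscillators are equal they stay equal, and step 5 is the first all-equal step.

Derivation:
t=0: [977, 294, 953, 578]  (not all equal)
t=1: [419, 376, 414, 444]  (not all equal)
t=2: [340, 330, 339, 346]  (not all equal)
t=3: [190, 188, 190, 192]  (not all equal)
t=4: [894, 893, 894, 894]  (not all equal)
t=5: [299, 299, 299, 299]  (all equal)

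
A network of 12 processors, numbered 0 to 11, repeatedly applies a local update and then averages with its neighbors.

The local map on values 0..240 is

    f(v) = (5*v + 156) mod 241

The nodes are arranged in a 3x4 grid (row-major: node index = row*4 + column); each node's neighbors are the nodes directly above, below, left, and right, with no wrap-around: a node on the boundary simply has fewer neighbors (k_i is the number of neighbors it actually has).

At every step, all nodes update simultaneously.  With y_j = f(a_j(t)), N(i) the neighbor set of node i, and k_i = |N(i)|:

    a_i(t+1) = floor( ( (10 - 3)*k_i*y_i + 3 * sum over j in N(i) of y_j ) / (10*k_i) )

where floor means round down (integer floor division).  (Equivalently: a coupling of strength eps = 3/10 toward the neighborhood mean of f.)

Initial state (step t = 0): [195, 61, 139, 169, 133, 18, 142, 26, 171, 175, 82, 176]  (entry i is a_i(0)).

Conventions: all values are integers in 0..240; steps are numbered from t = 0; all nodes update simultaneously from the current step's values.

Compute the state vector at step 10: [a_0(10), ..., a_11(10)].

Answer: [136, 179, 113, 79, 118, 83, 187, 110, 179, 117, 154, 81]

Derivation:
t=0: [195, 61, 139, 169, 133, 18, 142, 26, 171, 175, 82, 176]
t=1: [164, 184, 129, 51, 90, 43, 119, 56, 57, 60, 87, 69]
t=2: [43, 100, 85, 159, 121, 126, 58, 158, 190, 194, 102, 58]
t=3: [122, 151, 130, 207, 60, 87, 186, 219, 129, 152, 186, 204]
t=4: [90, 155, 111, 178, 173, 130, 112, 88, 115, 166, 138, 173]
t=5: [126, 189, 212, 108, 61, 97, 204, 117, 17, 36, 117, 75]
t=6: [97, 119, 64, 154, 176, 161, 163, 60, 47, 84, 48, 39]
t=7: [126, 82, 188, 209, 105, 181, 68, 182, 129, 120, 129, 132]
t=8: [86, 88, 125, 201, 163, 92, 40, 105, 89, 48, 68, 92]
t=9: [90, 109, 83, 176, 40, 123, 110, 183, 107, 135, 50, 125]
t=10: [136, 179, 113, 79, 118, 83, 187, 110, 179, 117, 154, 81]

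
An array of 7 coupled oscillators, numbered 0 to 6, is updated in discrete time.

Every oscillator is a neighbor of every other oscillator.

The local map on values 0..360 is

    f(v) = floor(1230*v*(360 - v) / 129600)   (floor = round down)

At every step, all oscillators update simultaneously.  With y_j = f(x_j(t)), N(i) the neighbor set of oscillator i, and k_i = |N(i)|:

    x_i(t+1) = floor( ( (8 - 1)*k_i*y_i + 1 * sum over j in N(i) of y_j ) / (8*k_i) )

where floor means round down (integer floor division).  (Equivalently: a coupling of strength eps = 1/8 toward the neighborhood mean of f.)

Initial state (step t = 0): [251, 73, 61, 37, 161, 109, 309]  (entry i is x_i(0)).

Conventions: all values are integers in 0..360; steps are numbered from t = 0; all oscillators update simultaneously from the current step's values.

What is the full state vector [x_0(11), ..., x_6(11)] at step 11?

Answer: [165, 165, 165, 165, 267, 165, 165]

Derivation:
t=0: [251, 73, 61, 37, 161, 109, 309]
t=1: [251, 199, 178, 126, 289, 251, 157]
t=2: [260, 299, 301, 277, 205, 260, 297]
t=3: [241, 179, 175, 218, 288, 241, 183]
t=4: [273, 302, 302, 290, 208, 273, 302]
t=5: [222, 171, 171, 194, 286, 222, 171]
t=6: [289, 303, 303, 302, 212, 289, 303]
t=7: [193, 167, 167, 169, 281, 193, 167]
t=8: [303, 303, 303, 303, 221, 303, 303]
t=9: [165, 165, 165, 165, 275, 165, 165]
t=10: [303, 303, 303, 303, 231, 303, 303]
t=11: [165, 165, 165, 165, 267, 165, 165]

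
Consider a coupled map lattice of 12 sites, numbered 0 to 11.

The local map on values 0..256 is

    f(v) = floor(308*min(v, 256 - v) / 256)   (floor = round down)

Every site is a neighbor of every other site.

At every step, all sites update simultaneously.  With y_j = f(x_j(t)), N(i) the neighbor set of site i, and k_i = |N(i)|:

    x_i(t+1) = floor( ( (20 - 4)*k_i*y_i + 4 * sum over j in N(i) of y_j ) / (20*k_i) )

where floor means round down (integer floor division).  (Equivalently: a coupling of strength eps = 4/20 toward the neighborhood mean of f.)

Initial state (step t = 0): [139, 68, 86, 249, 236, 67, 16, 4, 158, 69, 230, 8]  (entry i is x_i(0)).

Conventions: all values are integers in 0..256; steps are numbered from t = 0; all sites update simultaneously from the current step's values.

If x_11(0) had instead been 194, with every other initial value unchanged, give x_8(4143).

Answer: x_8(4143) = 137
Key observation: The state at step 12, [139, 142, 136, 142, 136, 142, 137, 143, 142, 139, 132, 143], reappears at step 14: the system is in a cycle of period 2 from step 12 on.  Therefore the state at step 4143 equals the state at step 12 + ((4143 - 12) mod 2) = 13, which is [139, 137, 143, 137, 143, 137, 142, 136, 137, 139, 147, 136].

Derivation:
t=0: [139, 68, 86, 249, 236, 67, 16, 4, 158, 69, 230, 194]
t=1: [123, 77, 94, 20, 32, 76, 28, 17, 105, 78, 38, 71]
t=2: [131, 88, 104, 35, 46, 87, 42, 32, 115, 89, 51, 82]
t=3: [136, 101, 117, 52, 62, 100, 58, 49, 127, 103, 67, 96]
t=4: [135, 117, 132, 71, 80, 116, 76, 68, 141, 119, 85, 112]
t=5: [139, 135, 142, 92, 101, 134, 97, 89, 134, 138, 105, 131]
t=6: [138, 142, 135, 114, 123, 142, 119, 112, 142, 139, 127, 146]
t=7: [140, 137, 143, 137, 145, 137, 142, 135, 137, 140, 149, 133]
t=8: [139, 142, 136, 142, 134, 142, 137, 143, 142, 139, 130, 145]
t=9: [140, 137, 143, 137, 144, 137, 142, 136, 137, 140, 148, 134]
t=10: [139, 142, 136, 142, 135, 142, 137, 143, 142, 139, 131, 144]
t=11: [139, 137, 143, 137, 143, 137, 142, 136, 137, 139, 147, 135]
t=12: [139, 142, 136, 142, 136, 142, 137, 143, 142, 139, 132, 143]
t=13: [139, 137, 143, 137, 143, 137, 142, 136, 137, 139, 147, 136]
t=14: [139, 142, 136, 142, 136, 142, 137, 143, 142, 139, 132, 143]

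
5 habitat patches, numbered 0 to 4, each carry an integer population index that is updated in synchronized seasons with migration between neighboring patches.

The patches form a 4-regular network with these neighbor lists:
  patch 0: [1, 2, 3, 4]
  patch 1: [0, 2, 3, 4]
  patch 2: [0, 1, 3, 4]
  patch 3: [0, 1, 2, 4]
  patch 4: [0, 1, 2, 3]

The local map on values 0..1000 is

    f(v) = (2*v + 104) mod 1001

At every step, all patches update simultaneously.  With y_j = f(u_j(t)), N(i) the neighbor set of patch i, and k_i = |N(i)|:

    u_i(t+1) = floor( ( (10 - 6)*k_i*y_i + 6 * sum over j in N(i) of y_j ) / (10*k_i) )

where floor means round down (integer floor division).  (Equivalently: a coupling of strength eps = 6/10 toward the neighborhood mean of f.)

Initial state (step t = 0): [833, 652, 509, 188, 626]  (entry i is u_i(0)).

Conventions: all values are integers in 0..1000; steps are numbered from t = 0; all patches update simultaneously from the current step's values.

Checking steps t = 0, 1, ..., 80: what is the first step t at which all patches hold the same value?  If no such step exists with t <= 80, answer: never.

Simulating step by step:
t=0: [833, 652, 509, 188, 626]  (not all equal)
t=1: [512, 421, 350, 439, 408]  (not all equal)
t=2: [598, 803, 767, 812, 796]  (not all equal)
t=3: [534, 637, 619, 641, 633]  (not all equal)
t=4: [289, 340, 331, 342, 338]  (not all equal)
t=5: [740, 766, 761, 767, 765]  (not all equal)
t=6: [612, 625, 623, 626, 625]  (not all equal)
t=7: [342, 348, 347, 349, 348]  (not all equal)
t=8: [795, 798, 797, 798, 798]  (not all equal)
t=9: [696, 697, 697, 697, 697]  (not all equal)
t=10: [496, 496, 496, 496, 496]  (all equal)

Answer: 10
Key observation: Synchronization is absorbing here: once all patches are equal they stay equal, and step 10 is the first all-equal step.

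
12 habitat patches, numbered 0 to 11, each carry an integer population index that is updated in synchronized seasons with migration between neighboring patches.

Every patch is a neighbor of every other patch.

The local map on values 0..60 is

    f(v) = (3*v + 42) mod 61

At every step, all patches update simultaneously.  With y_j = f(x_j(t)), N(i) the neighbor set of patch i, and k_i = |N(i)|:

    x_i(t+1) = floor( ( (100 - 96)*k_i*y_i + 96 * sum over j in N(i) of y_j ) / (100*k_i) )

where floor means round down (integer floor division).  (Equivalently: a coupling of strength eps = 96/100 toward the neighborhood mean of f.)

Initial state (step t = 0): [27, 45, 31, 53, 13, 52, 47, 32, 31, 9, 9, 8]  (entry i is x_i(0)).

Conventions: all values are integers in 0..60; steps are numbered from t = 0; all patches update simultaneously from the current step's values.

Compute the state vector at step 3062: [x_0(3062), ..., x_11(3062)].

Answer: [22, 22, 22, 22, 22, 22, 22, 22, 22, 22, 22, 22]
Key observation: The state at step 3, [47, 47, 47, 47, 47, 47, 47, 47, 47, 47, 47, 47], reappears at step 13: the system is in a cycle of period 10 from step 3 on.  Therefore the state at step 3062 equals the state at step 3 + ((3062 - 3) mod 10) = 12, which is [22, 22, 22, 22, 22, 22, 22, 22, 22, 22, 22, 22].

Derivation:
t=0: [27, 45, 31, 53, 13, 52, 47, 32, 31, 9, 9, 8]
t=1: [14, 12, 14, 14, 14, 14, 15, 14, 14, 14, 14, 14]
t=2: [22, 23, 22, 22, 22, 22, 22, 22, 22, 22, 22, 22]
t=3: [47, 47, 47, 47, 47, 47, 47, 47, 47, 47, 47, 47]
t=4: [0, 0, 0, 0, 0, 0, 0, 0, 0, 0, 0, 0]
t=5: [42, 42, 42, 42, 42, 42, 42, 42, 42, 42, 42, 42]
t=6: [46, 46, 46, 46, 46, 46, 46, 46, 46, 46, 46, 46]
t=7: [58, 58, 58, 58, 58, 58, 58, 58, 58, 58, 58, 58]
t=8: [33, 33, 33, 33, 33, 33, 33, 33, 33, 33, 33, 33]
t=9: [19, 19, 19, 19, 19, 19, 19, 19, 19, 19, 19, 19]
t=10: [38, 38, 38, 38, 38, 38, 38, 38, 38, 38, 38, 38]
t=11: [34, 34, 34, 34, 34, 34, 34, 34, 34, 34, 34, 34]
t=12: [22, 22, 22, 22, 22, 22, 22, 22, 22, 22, 22, 22]
t=13: [47, 47, 47, 47, 47, 47, 47, 47, 47, 47, 47, 47]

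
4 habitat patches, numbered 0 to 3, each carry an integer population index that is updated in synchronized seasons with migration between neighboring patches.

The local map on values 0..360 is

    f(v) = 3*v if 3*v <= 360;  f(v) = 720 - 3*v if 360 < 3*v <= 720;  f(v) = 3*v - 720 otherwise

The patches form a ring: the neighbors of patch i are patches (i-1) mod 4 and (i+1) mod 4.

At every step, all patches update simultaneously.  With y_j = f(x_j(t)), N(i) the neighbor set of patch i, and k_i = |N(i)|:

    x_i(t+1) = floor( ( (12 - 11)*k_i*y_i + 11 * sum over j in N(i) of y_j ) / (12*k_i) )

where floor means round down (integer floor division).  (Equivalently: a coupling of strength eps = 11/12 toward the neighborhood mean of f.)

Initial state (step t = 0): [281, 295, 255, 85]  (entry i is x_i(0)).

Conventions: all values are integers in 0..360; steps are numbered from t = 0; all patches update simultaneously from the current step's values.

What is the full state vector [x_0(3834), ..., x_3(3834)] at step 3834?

Answer: [270, 270, 270, 270]
Key observation: The state at step 19, [90, 90, 90, 90], reappears at step 21: the system is in a cycle of period 2 from step 19 on.  Therefore the state at step 3834 equals the state at step 19 + ((3834 - 19) mod 2) = 20, which is [270, 270, 270, 270].

Derivation:
t=0: [281, 295, 255, 85]
t=1: [202, 90, 196, 98]
t=2: [268, 135, 269, 137]
t=3: [293, 104, 293, 104]
t=4: [299, 171, 299, 171]
t=5: [204, 179, 204, 179]
t=6: [176, 114, 176, 114]
t=7: [329, 204, 329, 204]
t=8: [121, 253, 121, 253]
t=9: [65, 330, 65, 330]
t=10: [263, 201, 263, 201]
t=11: [113, 73, 113, 73]
t=12: [229, 329, 229, 329]
t=13: [247, 52, 247, 52]
t=14: [144, 32, 144, 32]
t=15: [112, 272, 112, 272]
t=16: [116, 316, 116, 316]
t=17: [238, 338, 238, 338]
t=18: [270, 30, 270, 30]
t=19: [90, 90, 90, 90]
t=20: [270, 270, 270, 270]
t=21: [90, 90, 90, 90]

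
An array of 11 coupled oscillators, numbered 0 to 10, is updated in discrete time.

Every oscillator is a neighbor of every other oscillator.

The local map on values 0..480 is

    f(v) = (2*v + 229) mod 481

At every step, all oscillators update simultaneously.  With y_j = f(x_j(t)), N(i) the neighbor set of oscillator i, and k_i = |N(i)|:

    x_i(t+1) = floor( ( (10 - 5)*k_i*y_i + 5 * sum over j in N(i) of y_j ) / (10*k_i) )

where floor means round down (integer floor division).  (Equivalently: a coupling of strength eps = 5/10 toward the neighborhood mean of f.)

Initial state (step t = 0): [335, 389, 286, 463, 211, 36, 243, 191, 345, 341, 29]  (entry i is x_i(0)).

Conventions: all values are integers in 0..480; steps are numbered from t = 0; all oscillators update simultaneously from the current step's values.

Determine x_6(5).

Simulating step by step:
t=0: [335, 389, 286, 463, 211, 36, 243, 191, 345, 341, 29]
t=1: [336, 168, 292, 235, 224, 283, 253, 206, 345, 341, 277]
t=2: [346, 195, 306, 255, 245, 298, 271, 229, 354, 350, 293]
t=3: [373, 237, 337, 291, 282, 330, 306, 268, 380, 377, 325]
t=4: [145, 239, 329, 288, 280, 323, 301, 267, 152, 149, 318]
t=5: [157, 242, 323, 286, 279, 317, 298, 267, 163, 161, 313]

Answer: x_6(5) = 298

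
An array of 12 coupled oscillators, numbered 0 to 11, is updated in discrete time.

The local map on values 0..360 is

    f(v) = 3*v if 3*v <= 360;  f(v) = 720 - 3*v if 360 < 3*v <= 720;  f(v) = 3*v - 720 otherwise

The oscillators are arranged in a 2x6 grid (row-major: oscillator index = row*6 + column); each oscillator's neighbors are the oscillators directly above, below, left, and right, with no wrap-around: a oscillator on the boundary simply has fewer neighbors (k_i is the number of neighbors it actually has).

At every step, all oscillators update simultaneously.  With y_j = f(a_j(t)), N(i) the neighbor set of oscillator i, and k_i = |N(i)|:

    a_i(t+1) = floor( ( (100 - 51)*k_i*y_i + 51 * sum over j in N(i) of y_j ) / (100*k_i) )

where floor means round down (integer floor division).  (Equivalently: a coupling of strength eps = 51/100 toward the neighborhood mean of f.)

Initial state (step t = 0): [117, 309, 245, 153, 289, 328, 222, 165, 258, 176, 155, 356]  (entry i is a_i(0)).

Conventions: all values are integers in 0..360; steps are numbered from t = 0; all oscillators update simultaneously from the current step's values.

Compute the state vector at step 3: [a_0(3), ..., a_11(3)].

Simulating step by step:
t=0: [117, 309, 245, 153, 289, 328, 222, 165, 258, 176, 155, 356]
t=1: [238, 201, 96, 188, 204, 255, 173, 163, 99, 190, 241, 302]
t=2: [84, 146, 238, 169, 87, 97, 158, 217, 259, 151, 76, 103]
t=3: [258, 193, 96, 195, 252, 287, 202, 133, 86, 215, 254, 283]

Answer: [258, 193, 96, 195, 252, 287, 202, 133, 86, 215, 254, 283]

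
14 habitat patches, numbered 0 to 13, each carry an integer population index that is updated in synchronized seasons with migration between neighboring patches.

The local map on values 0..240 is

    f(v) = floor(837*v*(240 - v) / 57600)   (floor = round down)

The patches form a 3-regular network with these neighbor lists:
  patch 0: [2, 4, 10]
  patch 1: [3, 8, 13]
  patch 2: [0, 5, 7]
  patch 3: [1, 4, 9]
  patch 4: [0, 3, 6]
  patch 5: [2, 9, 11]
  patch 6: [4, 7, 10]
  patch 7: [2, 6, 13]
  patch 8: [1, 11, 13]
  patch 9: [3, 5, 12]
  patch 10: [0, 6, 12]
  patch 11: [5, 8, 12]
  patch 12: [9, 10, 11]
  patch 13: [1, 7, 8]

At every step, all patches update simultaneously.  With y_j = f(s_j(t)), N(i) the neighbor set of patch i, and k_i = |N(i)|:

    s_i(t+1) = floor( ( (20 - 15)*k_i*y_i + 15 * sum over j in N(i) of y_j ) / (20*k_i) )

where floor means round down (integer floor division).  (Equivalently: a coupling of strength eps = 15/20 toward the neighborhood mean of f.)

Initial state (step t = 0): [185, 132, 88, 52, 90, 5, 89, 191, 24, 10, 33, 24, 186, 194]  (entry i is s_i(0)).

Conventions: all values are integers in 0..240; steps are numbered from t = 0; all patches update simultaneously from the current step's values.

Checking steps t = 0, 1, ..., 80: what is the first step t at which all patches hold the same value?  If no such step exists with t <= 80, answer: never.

Answer: 14
Key observation: Synchronization is absorbing here: once all patches are equal they stay equal, and step 14 is the first all-equal step.

Derivation:
t=0: [185, 132, 88, 52, 90, 5, 89, 191, 24, 10, 33, 24, 186, 194]  (not all equal)
t=1: [159, 138, 123, 144, 170, 79, 156, 163, 121, 84, 146, 78, 88, 136]  (not all equal)
t=2: [191, 204, 190, 191, 187, 191, 185, 196, 200, 192, 192, 192, 191, 200]  (not all equal)
t=3: [137, 118, 133, 129, 140, 134, 137, 131, 117, 134, 137, 129, 133, 115]  (not all equal)
t=4: [204, 208, 206, 206, 205, 206, 205, 206, 208, 206, 205, 207, 206, 208]  (not all equal)
t=5: [103, 97, 102, 100, 103, 100, 103, 100, 96, 101, 103, 99, 101, 97]  (not all equal)
t=6: [204, 201, 203, 203, 204, 203, 204, 203, 201, 203, 204, 202, 203, 201]  (not all equal)
t=7: [106, 112, 108, 109, 106, 109, 106, 109, 112, 109, 106, 110, 108, 112]  (not all equal)
t=8: [206, 207, 206, 207, 206, 207, 206, 207, 207, 207, 206, 207, 206, 207]  (not all equal)
t=9: [101, 99, 100, 99, 100, 99, 100, 100, 99, 99, 101, 99, 100, 99]  (not all equal)
t=10: [203, 202, 203, 202, 203, 202, 203, 202, 202, 202, 203, 202, 202, 202]  (not all equal)
t=11: [109, 111, 110, 110, 109, 110, 109, 110, 111, 111, 109, 111, 110, 111]  (not all equal)
t=12: [207, 207, 207, 207, 207, 207, 207, 207, 208, 207, 207, 207, 207, 207]  (not all equal)
t=13: [99, 98, 99, 99, 99, 99, 99, 99, 98, 99, 99, 98, 99, 98]  (not all equal)
t=14: [202, 202, 202, 202, 202, 202, 202, 202, 202, 202, 202, 202, 202, 202]  (all equal)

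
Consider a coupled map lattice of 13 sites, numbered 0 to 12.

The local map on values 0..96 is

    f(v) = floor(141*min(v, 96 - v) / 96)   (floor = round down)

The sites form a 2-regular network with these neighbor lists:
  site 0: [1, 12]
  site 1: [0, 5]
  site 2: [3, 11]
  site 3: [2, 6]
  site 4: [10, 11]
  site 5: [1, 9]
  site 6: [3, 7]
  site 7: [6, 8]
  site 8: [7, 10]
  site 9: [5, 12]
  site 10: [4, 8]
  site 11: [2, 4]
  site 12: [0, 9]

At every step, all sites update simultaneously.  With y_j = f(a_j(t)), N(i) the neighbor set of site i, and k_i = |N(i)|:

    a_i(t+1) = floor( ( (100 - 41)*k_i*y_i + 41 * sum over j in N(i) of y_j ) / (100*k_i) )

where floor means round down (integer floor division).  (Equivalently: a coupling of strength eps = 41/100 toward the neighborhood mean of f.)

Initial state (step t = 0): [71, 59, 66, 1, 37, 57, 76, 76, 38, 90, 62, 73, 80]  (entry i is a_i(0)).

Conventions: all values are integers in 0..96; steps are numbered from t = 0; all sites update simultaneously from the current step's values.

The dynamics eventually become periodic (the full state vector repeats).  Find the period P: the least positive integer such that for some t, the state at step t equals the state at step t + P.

Answer: 8
Key observation: The state at step 26, [69, 66, 57, 57, 57, 64, 57, 57, 57, 66, 57, 57, 69], reappears at step 34 — and no state repeats earlier — so the cycle the system enters has period 8.

Derivation:
t=0: [71, 59, 66, 1, 37, 57, 76, 76, 38, 90, 62, 73, 80]
t=1: [37, 50, 32, 15, 48, 46, 23, 34, 48, 21, 51, 39, 22]
t=2: [52, 64, 43, 29, 66, 59, 34, 50, 64, 37, 67, 57, 36]
t=3: [58, 51, 57, 47, 46, 52, 51, 59, 50, 53, 43, 55, 54]
t=4: [58, 63, 60, 65, 64, 64, 64, 59, 63, 62, 64, 60, 60]
t=5: [52, 49, 50, 46, 48, 47, 48, 51, 49, 49, 47, 50, 52]
t=6: [65, 67, 67, 67, 69, 69, 68, 67, 68, 67, 69, 67, 65]
t=7: [44, 42, 42, 41, 39, 40, 41, 41, 40, 42, 39, 41, 44]
t=8: [63, 61, 60, 60, 57, 59, 60, 59, 58, 61, 57, 59, 63]
t=9: [48, 51, 52, 52, 56, 52, 52, 53, 55, 51, 56, 54, 48]
t=10: [69, 66, 63, 64, 58, 64, 63, 62, 60, 66, 58, 61, 69]
t=11: [40, 43, 48, 47, 54, 45, 48, 49, 52, 43, 54, 51, 40]
t=12: [59, 62, 68, 69, 62, 64, 69, 68, 64, 62, 61, 65, 59]
t=13: [52, 49, 41, 39, 48, 47, 39, 41, 46, 49, 49, 45, 52]
t=14: [65, 67, 60, 57, 68, 69, 57, 60, 65, 67, 68, 65, 65]
t=15: [44, 42, 51, 55, 41, 40, 55, 51, 45, 42, 41, 45, 44]
t=16: [63, 61, 64, 61, 61, 59, 61, 64, 64, 61, 61, 64, 63]
t=17: [48, 51, 47, 50, 50, 52, 50, 47, 47, 51, 50, 47, 48]
t=18: [69, 66, 68, 67, 67, 64, 67, 68, 68, 66, 67, 68, 69]
t=19: [40, 43, 41, 41, 41, 45, 41, 41, 41, 43, 41, 41, 40]
t=20: [59, 62, 60, 60, 60, 64, 60, 60, 60, 62, 60, 60, 59]
t=21: [52, 49, 52, 52, 52, 47, 52, 52, 52, 49, 52, 52, 52]
t=22: [65, 67, 64, 64, 64, 69, 64, 64, 64, 67, 64, 64, 65]
t=23: [44, 42, 47, 47, 47, 40, 47, 47, 47, 42, 47, 47, 44]
t=24: [63, 61, 69, 69, 69, 59, 69, 69, 69, 61, 69, 69, 63]
t=25: [48, 51, 39, 39, 39, 52, 39, 39, 39, 51, 39, 39, 48]
t=26: [69, 66, 57, 57, 57, 64, 57, 57, 57, 66, 57, 57, 69]
t=27: [40, 43, 57, 57, 57, 45, 57, 57, 57, 43, 57, 57, 40]
t=28: [59, 62, 57, 57, 57, 64, 57, 57, 57, 62, 57, 57, 59]
t=29: [52, 49, 57, 57, 57, 47, 57, 57, 57, 49, 57, 57, 52]
t=30: [65, 67, 57, 57, 57, 69, 57, 57, 57, 67, 57, 57, 65]
t=31: [44, 42, 57, 57, 57, 40, 57, 57, 57, 42, 57, 57, 44]
t=32: [63, 61, 57, 57, 57, 59, 57, 57, 57, 61, 57, 57, 63]
t=33: [48, 51, 57, 57, 57, 52, 57, 57, 57, 51, 57, 57, 48]
t=34: [69, 66, 57, 57, 57, 64, 57, 57, 57, 66, 57, 57, 69]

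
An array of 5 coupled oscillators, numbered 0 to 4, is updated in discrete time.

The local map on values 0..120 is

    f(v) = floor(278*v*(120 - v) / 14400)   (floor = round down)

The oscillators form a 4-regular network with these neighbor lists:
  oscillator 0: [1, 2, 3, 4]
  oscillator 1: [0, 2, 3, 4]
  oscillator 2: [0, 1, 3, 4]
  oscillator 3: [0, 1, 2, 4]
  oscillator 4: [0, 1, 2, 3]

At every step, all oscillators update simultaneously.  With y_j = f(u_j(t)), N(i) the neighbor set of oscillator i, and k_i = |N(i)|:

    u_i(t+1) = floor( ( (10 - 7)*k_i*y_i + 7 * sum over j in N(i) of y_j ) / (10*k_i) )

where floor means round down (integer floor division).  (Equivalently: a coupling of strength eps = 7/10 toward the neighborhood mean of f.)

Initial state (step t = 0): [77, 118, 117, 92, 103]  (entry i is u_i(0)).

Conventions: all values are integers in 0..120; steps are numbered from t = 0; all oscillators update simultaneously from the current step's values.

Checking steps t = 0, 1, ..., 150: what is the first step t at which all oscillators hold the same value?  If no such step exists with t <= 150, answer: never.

Answer: 3
Key observation: Synchronization is absorbing here: once all oscillators are equal they stay equal, and step 3 is the first all-equal step.

Derivation:
t=0: [77, 118, 117, 92, 103]  (not all equal)
t=1: [35, 27, 27, 33, 31]  (not all equal)
t=2: [52, 51, 51, 52, 52]  (not all equal)
t=3: [67, 67, 67, 67, 67]  (all equal)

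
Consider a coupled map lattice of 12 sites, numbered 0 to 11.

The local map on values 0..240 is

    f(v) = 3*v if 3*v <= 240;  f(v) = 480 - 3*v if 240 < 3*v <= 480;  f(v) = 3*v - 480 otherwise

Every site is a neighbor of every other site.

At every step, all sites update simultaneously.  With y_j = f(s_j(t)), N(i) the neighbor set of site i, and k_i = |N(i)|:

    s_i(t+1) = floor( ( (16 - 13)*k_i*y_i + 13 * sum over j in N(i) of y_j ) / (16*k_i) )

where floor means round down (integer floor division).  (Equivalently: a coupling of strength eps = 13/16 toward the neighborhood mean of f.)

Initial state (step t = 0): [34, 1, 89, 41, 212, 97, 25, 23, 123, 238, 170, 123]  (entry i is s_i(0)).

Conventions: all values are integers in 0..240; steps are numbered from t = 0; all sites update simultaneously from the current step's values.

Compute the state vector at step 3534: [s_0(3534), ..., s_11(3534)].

Answer: [180, 180, 181, 180, 181, 181, 180, 180, 180, 181, 180, 180]
Key observation: The state at step 9, [60, 60, 61, 60, 61, 61, 60, 60, 60, 61, 60, 60], reappears at step 11: the system is in a cycle of period 2 from step 9 on.  Therefore the state at step 3534 equals the state at step 9 + ((3534 - 9) mod 2) = 10, which is [180, 180, 181, 180, 181, 181, 180, 180, 180, 181, 180, 180].

Derivation:
t=0: [34, 1, 89, 41, 212, 97, 25, 23, 123, 238, 170, 123]
t=1: [116, 104, 128, 118, 122, 126, 113, 112, 117, 131, 108, 117]
t=2: [127, 131, 123, 126, 125, 124, 128, 128, 127, 122, 130, 127]
t=3: [100, 98, 101, 100, 101, 101, 99, 99, 100, 102, 99, 100]
t=4: [180, 180, 179, 180, 179, 179, 180, 180, 180, 179, 180, 180]
t=5: [59, 59, 58, 59, 58, 58, 59, 59, 59, 58, 59, 59]
t=6: [176, 176, 175, 176, 175, 175, 176, 176, 176, 175, 176, 176]
t=7: [47, 47, 46, 47, 46, 46, 47, 47, 47, 46, 47, 47]
t=8: [140, 140, 139, 140, 139, 139, 140, 140, 140, 139, 140, 140]
t=9: [60, 60, 61, 60, 61, 61, 60, 60, 60, 61, 60, 60]
t=10: [180, 180, 181, 180, 181, 181, 180, 180, 180, 181, 180, 180]
t=11: [60, 60, 61, 60, 61, 61, 60, 60, 60, 61, 60, 60]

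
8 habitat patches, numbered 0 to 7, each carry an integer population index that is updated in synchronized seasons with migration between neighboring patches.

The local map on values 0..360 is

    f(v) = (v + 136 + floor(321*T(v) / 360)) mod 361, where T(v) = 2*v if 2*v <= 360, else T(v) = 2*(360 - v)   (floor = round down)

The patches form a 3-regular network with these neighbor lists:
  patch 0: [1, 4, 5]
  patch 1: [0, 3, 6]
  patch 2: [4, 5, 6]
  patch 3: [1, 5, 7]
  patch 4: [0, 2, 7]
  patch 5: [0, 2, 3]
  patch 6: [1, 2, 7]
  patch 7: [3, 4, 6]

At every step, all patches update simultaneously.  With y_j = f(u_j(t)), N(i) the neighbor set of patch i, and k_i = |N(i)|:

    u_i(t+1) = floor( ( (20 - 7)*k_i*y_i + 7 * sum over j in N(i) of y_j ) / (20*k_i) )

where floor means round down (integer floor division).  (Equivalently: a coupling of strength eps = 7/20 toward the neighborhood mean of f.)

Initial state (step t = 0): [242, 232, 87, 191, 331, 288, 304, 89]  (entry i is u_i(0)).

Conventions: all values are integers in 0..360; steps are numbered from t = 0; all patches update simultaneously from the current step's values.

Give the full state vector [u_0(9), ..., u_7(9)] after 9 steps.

Answer: [234, 235, 234, 235, 235, 233, 236, 237]

Derivation:
t=0: [242, 232, 87, 191, 331, 288, 304, 89]
t=1: [215, 231, 72, 225, 133, 183, 147, 84]
t=2: [237, 231, 288, 216, 163, 273, 187, 71]
t=3: [227, 240, 205, 250, 236, 210, 264, 303]
t=4: [238, 227, 247, 220, 229, 247, 213, 193]
t=5: [231, 239, 227, 243, 237, 226, 247, 257]
t=6: [234, 228, 236, 226, 230, 237, 224, 219]
t=7: [233, 237, 233, 238, 236, 232, 240, 242]
t=8: [233, 231, 233, 230, 231, 234, 229, 228]
t=9: [234, 235, 234, 235, 235, 233, 236, 237]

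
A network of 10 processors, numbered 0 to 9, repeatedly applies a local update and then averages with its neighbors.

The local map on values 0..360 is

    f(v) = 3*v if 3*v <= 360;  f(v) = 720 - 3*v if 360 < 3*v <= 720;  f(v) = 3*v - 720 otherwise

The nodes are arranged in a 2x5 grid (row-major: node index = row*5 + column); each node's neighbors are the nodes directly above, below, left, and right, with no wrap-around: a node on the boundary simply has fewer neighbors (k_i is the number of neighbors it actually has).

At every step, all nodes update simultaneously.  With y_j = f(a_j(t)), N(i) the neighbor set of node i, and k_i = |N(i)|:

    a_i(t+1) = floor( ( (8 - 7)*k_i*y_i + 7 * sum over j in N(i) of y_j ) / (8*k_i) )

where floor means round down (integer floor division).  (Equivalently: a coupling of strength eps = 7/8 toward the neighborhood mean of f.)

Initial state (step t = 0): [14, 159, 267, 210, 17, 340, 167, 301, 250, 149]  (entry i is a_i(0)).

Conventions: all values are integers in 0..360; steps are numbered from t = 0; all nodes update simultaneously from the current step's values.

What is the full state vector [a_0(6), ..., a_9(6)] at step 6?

Simulating step by step:
t=0: [14, 159, 267, 210, 17, 340, 167, 301, 250, 149]
t=1: [242, 130, 160, 58, 165, 151, 239, 119, 163, 69]
t=2: [261, 113, 281, 224, 194, 37, 278, 182, 244, 225]
t=3: [204, 129, 179, 85, 57, 91, 196, 94, 79, 71]
t=4: [278, 165, 276, 204, 226, 139, 275, 196, 248, 205]
t=5: [245, 123, 149, 64, 98, 133, 205, 85, 103, 42]
t=6: [295, 158, 266, 279, 175, 92, 283, 232, 205, 279]

Answer: [295, 158, 266, 279, 175, 92, 283, 232, 205, 279]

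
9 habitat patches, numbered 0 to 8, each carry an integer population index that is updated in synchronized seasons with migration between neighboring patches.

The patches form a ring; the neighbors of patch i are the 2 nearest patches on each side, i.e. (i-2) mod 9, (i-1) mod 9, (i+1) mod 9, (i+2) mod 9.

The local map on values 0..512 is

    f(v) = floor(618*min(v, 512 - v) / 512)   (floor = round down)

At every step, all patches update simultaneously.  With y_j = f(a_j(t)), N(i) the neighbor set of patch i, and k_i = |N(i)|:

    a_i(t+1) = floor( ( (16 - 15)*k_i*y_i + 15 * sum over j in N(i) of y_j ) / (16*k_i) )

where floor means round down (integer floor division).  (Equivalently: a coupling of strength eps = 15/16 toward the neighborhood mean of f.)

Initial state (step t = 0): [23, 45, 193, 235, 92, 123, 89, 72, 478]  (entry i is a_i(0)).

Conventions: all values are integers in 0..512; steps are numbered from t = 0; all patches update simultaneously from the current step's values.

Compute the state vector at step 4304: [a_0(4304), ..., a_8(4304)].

Simulating step by step:
t=0: [23, 45, 193, 235, 92, 123, 89, 72, 478]
t=1: [98, 140, 125, 145, 187, 146, 97, 81, 66]
t=2: [123, 132, 170, 179, 158, 154, 142, 120, 122]
t=3: [162, 177, 179, 186, 193, 180, 166, 161, 154]
t=4: [201, 205, 216, 219, 215, 212, 206, 198, 199]
t=5: [245, 251, 253, 255, 256, 252, 248, 245, 243]
t=6: [298, 300, 303, 305, 304, 302, 300, 297, 297]
t=7: [256, 254, 253, 252, 252, 253, 255, 256, 256]
t=8: [307, 306, 305, 304, 305, 305, 306, 307, 307]
t=9: [247, 248, 248, 248, 249, 248, 248, 247, 247]
t=10: [298, 298, 299, 299, 299, 299, 298, 298, 298]
t=11: [257, 257, 257, 257, 257, 257, 257, 257, 258]
t=12: [306, 306, 307, 307, 307, 307, 306, 306, 306]
t=13: [247, 247, 247, 247, 247, 247, 247, 247, 248]
t=14: [298, 298, 298, 298, 298, 298, 298, 298, 298]
t=15: [258, 258, 258, 258, 258, 258, 258, 258, 258]
t=16: [306, 306, 306, 306, 306, 306, 306, 306, 306]
t=17: [248, 248, 248, 248, 248, 248, 248, 248, 248]
t=18: [299, 299, 299, 299, 299, 299, 299, 299, 299]
t=19: [257, 257, 257, 257, 257, 257, 257, 257, 257]
t=20: [307, 307, 307, 307, 307, 307, 307, 307, 307]
t=21: [247, 247, 247, 247, 247, 247, 247, 247, 247]
t=22: [298, 298, 298, 298, 298, 298, 298, 298, 298]

Answer: [306, 306, 306, 306, 306, 306, 306, 306, 306]
Key observation: The state at step 14, [298, 298, 298, 298, 298, 298, 298, 298, 298], reappears at step 22: the system is in a cycle of period 8 from step 14 on.  Therefore the state at step 4304 equals the state at step 14 + ((4304 - 14) mod 8) = 16, which is [306, 306, 306, 306, 306, 306, 306, 306, 306].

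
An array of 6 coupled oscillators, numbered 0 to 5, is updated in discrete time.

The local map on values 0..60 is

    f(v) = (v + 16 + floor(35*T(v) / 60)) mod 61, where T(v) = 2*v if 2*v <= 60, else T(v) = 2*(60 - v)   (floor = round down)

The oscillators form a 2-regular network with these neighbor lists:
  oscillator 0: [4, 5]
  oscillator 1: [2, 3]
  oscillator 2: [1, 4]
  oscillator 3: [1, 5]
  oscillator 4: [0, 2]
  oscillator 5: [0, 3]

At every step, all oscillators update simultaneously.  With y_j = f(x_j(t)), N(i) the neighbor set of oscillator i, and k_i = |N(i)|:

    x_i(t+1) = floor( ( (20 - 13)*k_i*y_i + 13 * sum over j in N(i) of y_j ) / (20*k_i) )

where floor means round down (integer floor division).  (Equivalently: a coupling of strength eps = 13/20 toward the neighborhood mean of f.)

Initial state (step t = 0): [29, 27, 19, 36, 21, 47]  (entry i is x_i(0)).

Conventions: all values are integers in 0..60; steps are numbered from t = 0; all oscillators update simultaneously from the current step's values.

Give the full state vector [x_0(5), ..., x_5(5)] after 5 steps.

Simulating step by step:
t=0: [29, 27, 19, 36, 21, 47]
t=1: [11, 29, 24, 16, 24, 17]
t=2: [32, 24, 10, 39, 17, 47]
t=3: [29, 20, 32, 14, 36, 17]
t=4: [29, 41, 32, 52, 18, 38]
t=5: [29, 17, 30, 17, 30, 17]

Answer: [29, 17, 30, 17, 30, 17]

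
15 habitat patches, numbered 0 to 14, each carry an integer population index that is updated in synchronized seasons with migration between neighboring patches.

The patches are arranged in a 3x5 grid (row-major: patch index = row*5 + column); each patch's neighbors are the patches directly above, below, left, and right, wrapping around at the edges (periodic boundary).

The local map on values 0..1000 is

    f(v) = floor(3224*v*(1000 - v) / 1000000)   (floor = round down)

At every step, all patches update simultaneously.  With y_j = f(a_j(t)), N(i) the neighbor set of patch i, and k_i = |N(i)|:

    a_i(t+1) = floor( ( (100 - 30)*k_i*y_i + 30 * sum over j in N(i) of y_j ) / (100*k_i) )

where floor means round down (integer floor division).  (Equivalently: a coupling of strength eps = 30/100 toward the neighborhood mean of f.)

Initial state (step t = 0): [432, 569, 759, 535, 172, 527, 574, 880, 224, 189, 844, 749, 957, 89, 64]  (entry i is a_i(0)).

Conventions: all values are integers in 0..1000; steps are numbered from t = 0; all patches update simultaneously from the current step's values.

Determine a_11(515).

Simulating step by step:
t=0: [432, 569, 759, 535, 172, 527, 574, 880, 224, 189, 844, 749, 957, 89, 64]
t=1: [739, 761, 567, 701, 492, 749, 742, 393, 534, 496, 476, 584, 227, 309, 257]
t=2: [644, 621, 748, 703, 767, 637, 637, 746, 781, 775, 759, 741, 622, 680, 663]
t=3: [717, 733, 634, 653, 605, 719, 726, 626, 576, 587, 623, 646, 720, 693, 686]
t=4: [668, 649, 730, 735, 753, 668, 656, 739, 772, 764, 735, 716, 673, 694, 710]
t=5: [701, 718, 646, 625, 613, 699, 713, 632, 585, 597, 645, 668, 690, 671, 650]
t=6: [684, 665, 729, 753, 755, 688, 670, 739, 771, 764, 726, 705, 700, 719, 737]
t=7: [685, 706, 641, 603, 604, 681, 700, 629, 582, 592, 649, 675, 667, 640, 621]
t=8: [702, 679, 736, 767, 764, 706, 686, 745, 777, 770, 728, 704, 721, 746, 757]
t=9: [666, 691, 628, 581, 587, 661, 684, 617, 568, 579, 642, 670, 642, 605, 595]
t=10: [721, 697, 750, 780, 776, 725, 703, 756, 786, 779, 737, 713, 742, 770, 773]
t=11: [641, 669, 606, 557, 566, 636, 664, 598, 549, 561, 625, 655, 613, 569, 568]
t=12: [744, 720, 766, 792, 787, 747, 725, 771, 795, 790, 753, 730, 764, 789, 788]
t=13: [609, 639, 578, 535, 544, 605, 634, 572, 530, 539, 599, 629, 580, 538, 542]
t=14: [768, 749, 784, 800, 797, 770, 752, 786, 801, 798, 773, 755, 784, 799, 798]
t=15: [571, 597, 547, 517, 524, 568, 594, 544, 516, 522, 564, 590, 546, 518, 522]
t=16: [789, 778, 796, 804, 802, 790, 779, 797, 804, 803, 791, 781, 797, 803, 803]
t=17: [535, 551, 524, 509, 512, 533, 550, 522, 509, 511, 532, 548, 522, 510, 511]
t=18: [801, 797, 803, 804, 804, 801, 797, 803, 804, 804, 801, 798, 803, 804, 804]
t=19: [513, 519, 510, 508, 508, 513, 519, 510, 508, 508, 513, 518, 510, 508, 508]
t=20: [804, 804, 804, 805, 805, 804, 804, 804, 805, 805, 804, 804, 804, 805, 805]
t=21: [507, 508, 507, 506, 506, 507, 508, 507, 506, 506, 507, 508, 507, 506, 506]
t=22: [805, 805, 805, 805, 805, 805, 805, 805, 805, 805, 805, 805, 805, 805, 805]
t=23: [506, 506, 506, 506, 506, 506, 506, 506, 506, 506, 506, 506, 506, 506, 506]
t=24: [805, 805, 805, 805, 805, 805, 805, 805, 805, 805, 805, 805, 805, 805, 805]

Answer: a_11(515) = 506
Key observation: The state at step 22, [805, 805, 805, 805, 805, 805, 805, 805, 805, 805, 805, 805, 805, 805, 805], reappears at step 24: the system is in a cycle of period 2 from step 22 on.  Therefore the state at step 515 equals the state at step 22 + ((515 - 22) mod 2) = 23, which is [506, 506, 506, 506, 506, 506, 506, 506, 506, 506, 506, 506, 506, 506, 506].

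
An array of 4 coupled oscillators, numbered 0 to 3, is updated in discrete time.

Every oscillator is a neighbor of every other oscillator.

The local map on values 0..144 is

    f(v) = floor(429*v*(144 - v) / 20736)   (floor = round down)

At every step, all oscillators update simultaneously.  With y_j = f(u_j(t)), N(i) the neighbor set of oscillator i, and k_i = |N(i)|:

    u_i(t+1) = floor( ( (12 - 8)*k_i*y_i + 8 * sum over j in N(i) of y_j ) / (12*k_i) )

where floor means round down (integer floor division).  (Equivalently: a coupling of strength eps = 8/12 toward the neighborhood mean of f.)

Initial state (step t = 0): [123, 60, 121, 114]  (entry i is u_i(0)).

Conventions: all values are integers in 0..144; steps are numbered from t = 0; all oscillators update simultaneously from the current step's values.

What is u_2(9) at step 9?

Simulating step by step:
t=0: [123, 60, 121, 114]
t=1: [69, 74, 69, 70]
t=2: [107, 107, 107, 107]
t=3: [81, 81, 81, 81]
t=4: [105, 105, 105, 105]
t=5: [84, 84, 84, 84]
t=6: [104, 104, 104, 104]
t=7: [86, 86, 86, 86]
t=8: [103, 103, 103, 103]
t=9: [87, 87, 87, 87]

Answer: u_2(9) = 87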